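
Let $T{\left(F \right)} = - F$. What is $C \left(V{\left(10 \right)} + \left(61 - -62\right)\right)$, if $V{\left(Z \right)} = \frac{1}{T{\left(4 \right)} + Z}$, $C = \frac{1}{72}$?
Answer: $\frac{739}{432} \approx 1.7106$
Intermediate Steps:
$C = \frac{1}{72} \approx 0.013889$
$V{\left(Z \right)} = \frac{1}{-4 + Z}$ ($V{\left(Z \right)} = \frac{1}{\left(-1\right) 4 + Z} = \frac{1}{-4 + Z}$)
$C \left(V{\left(10 \right)} + \left(61 - -62\right)\right) = \frac{\frac{1}{-4 + 10} + \left(61 - -62\right)}{72} = \frac{\frac{1}{6} + \left(61 + 62\right)}{72} = \frac{\frac{1}{6} + 123}{72} = \frac{1}{72} \cdot \frac{739}{6} = \frac{739}{432}$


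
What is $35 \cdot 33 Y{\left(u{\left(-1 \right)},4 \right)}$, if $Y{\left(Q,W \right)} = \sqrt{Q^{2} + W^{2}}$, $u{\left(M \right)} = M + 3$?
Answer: $2310 \sqrt{5} \approx 5165.3$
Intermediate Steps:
$u{\left(M \right)} = 3 + M$
$35 \cdot 33 Y{\left(u{\left(-1 \right)},4 \right)} = 35 \cdot 33 \sqrt{\left(3 - 1\right)^{2} + 4^{2}} = 1155 \sqrt{2^{2} + 16} = 1155 \sqrt{4 + 16} = 1155 \sqrt{20} = 1155 \cdot 2 \sqrt{5} = 2310 \sqrt{5}$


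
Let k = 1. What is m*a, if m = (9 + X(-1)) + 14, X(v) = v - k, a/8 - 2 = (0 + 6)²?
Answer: 6384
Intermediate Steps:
a = 304 (a = 16 + 8*(0 + 6)² = 16 + 8*6² = 16 + 8*36 = 16 + 288 = 304)
X(v) = -1 + v (X(v) = v - 1*1 = v - 1 = -1 + v)
m = 21 (m = (9 + (-1 - 1)) + 14 = (9 - 2) + 14 = 7 + 14 = 21)
m*a = 21*304 = 6384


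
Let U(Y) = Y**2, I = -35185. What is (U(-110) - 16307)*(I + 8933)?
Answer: 110442164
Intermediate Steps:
(U(-110) - 16307)*(I + 8933) = ((-110)**2 - 16307)*(-35185 + 8933) = (12100 - 16307)*(-26252) = -4207*(-26252) = 110442164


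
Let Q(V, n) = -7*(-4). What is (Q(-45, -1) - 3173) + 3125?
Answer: -20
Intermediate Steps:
Q(V, n) = 28
(Q(-45, -1) - 3173) + 3125 = (28 - 3173) + 3125 = -3145 + 3125 = -20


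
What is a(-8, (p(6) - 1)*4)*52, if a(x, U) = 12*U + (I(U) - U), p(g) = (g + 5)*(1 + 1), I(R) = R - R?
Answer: 48048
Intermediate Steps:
I(R) = 0
p(g) = 10 + 2*g (p(g) = (5 + g)*2 = 10 + 2*g)
a(x, U) = 11*U (a(x, U) = 12*U + (0 - U) = 12*U - U = 11*U)
a(-8, (p(6) - 1)*4)*52 = (11*(((10 + 2*6) - 1)*4))*52 = (11*(((10 + 12) - 1)*4))*52 = (11*((22 - 1)*4))*52 = (11*(21*4))*52 = (11*84)*52 = 924*52 = 48048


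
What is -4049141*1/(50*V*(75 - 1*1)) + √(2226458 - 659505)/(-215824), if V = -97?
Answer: 4049141/358900 - √1566953/215824 ≈ 11.276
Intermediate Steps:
-4049141*1/(50*V*(75 - 1*1)) + √(2226458 - 659505)/(-215824) = -4049141*(-1/(4850*(75 - 1*1))) + √(2226458 - 659505)/(-215824) = -4049141*(-1/(4850*(75 - 1))) + √1566953*(-1/215824) = -4049141/((74*(-97))*50) - √1566953/215824 = -4049141/((-7178*50)) - √1566953/215824 = -4049141/(-358900) - √1566953/215824 = -4049141*(-1/358900) - √1566953/215824 = 4049141/358900 - √1566953/215824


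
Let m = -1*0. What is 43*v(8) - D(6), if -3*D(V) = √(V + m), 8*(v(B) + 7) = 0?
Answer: -301 + √6/3 ≈ -300.18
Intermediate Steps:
v(B) = -7 (v(B) = -7 + (⅛)*0 = -7 + 0 = -7)
m = 0
D(V) = -√V/3 (D(V) = -√(V + 0)/3 = -√V/3)
43*v(8) - D(6) = 43*(-7) - (-1)*√6/3 = -301 + √6/3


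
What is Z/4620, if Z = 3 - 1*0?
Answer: 1/1540 ≈ 0.00064935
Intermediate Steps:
Z = 3 (Z = 3 + 0 = 3)
Z/4620 = 3/4620 = (1/4620)*3 = 1/1540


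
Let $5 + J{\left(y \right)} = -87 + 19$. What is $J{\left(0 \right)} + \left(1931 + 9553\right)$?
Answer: $11411$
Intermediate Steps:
$J{\left(y \right)} = -73$ ($J{\left(y \right)} = -5 + \left(-87 + 19\right) = -5 - 68 = -73$)
$J{\left(0 \right)} + \left(1931 + 9553\right) = -73 + \left(1931 + 9553\right) = -73 + 11484 = 11411$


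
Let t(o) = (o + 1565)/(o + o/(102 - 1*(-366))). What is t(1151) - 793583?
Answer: -61198558627/77117 ≈ -7.9358e+5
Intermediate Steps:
t(o) = 468*(1565 + o)/(469*o) (t(o) = (1565 + o)/(o + o/(102 + 366)) = (1565 + o)/(o + o/468) = (1565 + o)/((469*o/468)) = (1565 + o)*(468/(469*o)) = 468*(1565 + o)/(469*o))
t(1151) - 793583 = (468/469)*(1565 + 1151)/1151 - 793583 = (468/469)*(1/1151)*2716 - 793583 = 181584/77117 - 793583 = -61198558627/77117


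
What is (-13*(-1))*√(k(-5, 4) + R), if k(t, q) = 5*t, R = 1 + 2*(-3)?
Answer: 13*I*√30 ≈ 71.204*I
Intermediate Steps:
R = -5 (R = 1 - 6 = -5)
(-13*(-1))*√(k(-5, 4) + R) = (-13*(-1))*√(5*(-5) - 5) = 13*√(-25 - 5) = 13*√(-30) = 13*(I*√30) = 13*I*√30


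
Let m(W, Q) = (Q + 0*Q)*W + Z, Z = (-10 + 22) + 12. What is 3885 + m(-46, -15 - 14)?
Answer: 5243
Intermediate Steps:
Z = 24 (Z = 12 + 12 = 24)
m(W, Q) = 24 + Q*W (m(W, Q) = (Q + 0*Q)*W + 24 = (Q + 0)*W + 24 = Q*W + 24 = 24 + Q*W)
3885 + m(-46, -15 - 14) = 3885 + (24 + (-15 - 14)*(-46)) = 3885 + (24 - 29*(-46)) = 3885 + (24 + 1334) = 3885 + 1358 = 5243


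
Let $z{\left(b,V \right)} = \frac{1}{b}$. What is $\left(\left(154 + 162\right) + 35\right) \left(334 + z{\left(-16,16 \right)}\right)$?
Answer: $\frac{1875393}{16} \approx 1.1721 \cdot 10^{5}$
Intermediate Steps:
$\left(\left(154 + 162\right) + 35\right) \left(334 + z{\left(-16,16 \right)}\right) = \left(\left(154 + 162\right) + 35\right) \left(334 + \frac{1}{-16}\right) = \left(316 + 35\right) \left(334 - \frac{1}{16}\right) = 351 \cdot \frac{5343}{16} = \frac{1875393}{16}$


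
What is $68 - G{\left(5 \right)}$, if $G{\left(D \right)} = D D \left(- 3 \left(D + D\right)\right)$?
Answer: $818$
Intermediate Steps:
$G{\left(D \right)} = - 6 D^{3}$ ($G{\left(D \right)} = D^{2} \left(- 3 \cdot 2 D\right) = D^{2} \left(- 6 D\right) = - 6 D^{3}$)
$68 - G{\left(5 \right)} = 68 - - 6 \cdot 5^{3} = 68 - \left(-6\right) 125 = 68 - -750 = 68 + 750 = 818$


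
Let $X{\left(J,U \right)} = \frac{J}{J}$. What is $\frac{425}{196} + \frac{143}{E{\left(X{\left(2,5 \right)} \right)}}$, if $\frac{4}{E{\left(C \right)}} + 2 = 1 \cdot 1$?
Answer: $- \frac{3291}{98} \approx -33.582$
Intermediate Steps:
$X{\left(J,U \right)} = 1$
$E{\left(C \right)} = -4$ ($E{\left(C \right)} = \frac{4}{-2 + 1 \cdot 1} = \frac{4}{-2 + 1} = \frac{4}{-1} = 4 \left(-1\right) = -4$)
$\frac{425}{196} + \frac{143}{E{\left(X{\left(2,5 \right)} \right)}} = \frac{425}{196} + \frac{143}{-4} = 425 \cdot \frac{1}{196} + 143 \left(- \frac{1}{4}\right) = \frac{425}{196} - \frac{143}{4} = - \frac{3291}{98}$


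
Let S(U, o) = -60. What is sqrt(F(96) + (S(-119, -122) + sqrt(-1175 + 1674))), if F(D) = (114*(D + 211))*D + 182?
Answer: sqrt(3359930 + sqrt(499)) ≈ 1833.0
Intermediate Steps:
F(D) = 182 + D*(24054 + 114*D) (F(D) = (114*(211 + D))*D + 182 = (24054 + 114*D)*D + 182 = D*(24054 + 114*D) + 182 = 182 + D*(24054 + 114*D))
sqrt(F(96) + (S(-119, -122) + sqrt(-1175 + 1674))) = sqrt((182 + 114*96**2 + 24054*96) + (-60 + sqrt(-1175 + 1674))) = sqrt((182 + 114*9216 + 2309184) + (-60 + sqrt(499))) = sqrt((182 + 1050624 + 2309184) + (-60 + sqrt(499))) = sqrt(3359990 + (-60 + sqrt(499))) = sqrt(3359930 + sqrt(499))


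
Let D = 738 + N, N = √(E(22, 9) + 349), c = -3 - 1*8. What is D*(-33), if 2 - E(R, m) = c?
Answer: -24354 - 33*√362 ≈ -24982.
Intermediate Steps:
c = -11 (c = -3 - 8 = -11)
E(R, m) = 13 (E(R, m) = 2 - 1*(-11) = 2 + 11 = 13)
N = √362 (N = √(13 + 349) = √362 ≈ 19.026)
D = 738 + √362 ≈ 757.03
D*(-33) = (738 + √362)*(-33) = -24354 - 33*√362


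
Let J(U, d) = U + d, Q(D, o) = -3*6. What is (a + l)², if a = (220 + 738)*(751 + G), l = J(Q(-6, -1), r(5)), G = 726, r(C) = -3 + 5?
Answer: 2002083502500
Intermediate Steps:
Q(D, o) = -18
r(C) = 2
l = -16 (l = -18 + 2 = -16)
a = 1414966 (a = (220 + 738)*(751 + 726) = 958*1477 = 1414966)
(a + l)² = (1414966 - 16)² = 1414950² = 2002083502500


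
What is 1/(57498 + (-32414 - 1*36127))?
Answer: -1/11043 ≈ -9.0555e-5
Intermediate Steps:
1/(57498 + (-32414 - 1*36127)) = 1/(57498 + (-32414 - 36127)) = 1/(57498 - 68541) = 1/(-11043) = -1/11043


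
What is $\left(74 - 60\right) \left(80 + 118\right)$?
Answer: $2772$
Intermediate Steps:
$\left(74 - 60\right) \left(80 + 118\right) = \left(74 - 60\right) 198 = 14 \cdot 198 = 2772$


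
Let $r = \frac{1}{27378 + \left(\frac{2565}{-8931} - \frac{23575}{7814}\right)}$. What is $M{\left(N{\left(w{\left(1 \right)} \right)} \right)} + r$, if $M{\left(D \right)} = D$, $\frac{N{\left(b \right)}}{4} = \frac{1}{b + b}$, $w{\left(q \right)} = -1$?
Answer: $- \frac{1273572304400}{636797783339} \approx -2.0$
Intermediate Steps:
$N{\left(b \right)} = \frac{2}{b}$ ($N{\left(b \right)} = \frac{4}{b + b} = \frac{4}{2 b} = 4 \frac{1}{2 b} = \frac{2}{b}$)
$r = \frac{23262278}{636797783339}$ ($r = \frac{1}{27378 + \left(2565 \left(- \frac{1}{8931}\right) - \frac{23575}{7814}\right)} = \frac{1}{27378 - \frac{76863745}{23262278}} = \frac{1}{\frac{636797783339}{23262278}} = \frac{23262278}{636797783339} \approx 3.653 \cdot 10^{-5}$)
$M{\left(N{\left(w{\left(1 \right)} \right)} \right)} + r = \frac{2}{-1} + \frac{23262278}{636797783339} = 2 \left(-1\right) + \frac{23262278}{636797783339} = -2 + \frac{23262278}{636797783339} = - \frac{1273572304400}{636797783339}$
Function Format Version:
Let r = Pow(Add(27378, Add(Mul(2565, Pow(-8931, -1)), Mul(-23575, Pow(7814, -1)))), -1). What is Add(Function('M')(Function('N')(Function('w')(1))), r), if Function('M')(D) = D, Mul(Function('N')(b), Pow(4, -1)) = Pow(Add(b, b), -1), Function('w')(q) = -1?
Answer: Rational(-1273572304400, 636797783339) ≈ -2.0000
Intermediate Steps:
Function('N')(b) = Mul(2, Pow(b, -1)) (Function('N')(b) = Mul(4, Pow(Add(b, b), -1)) = Mul(4, Pow(Mul(2, b), -1)) = Mul(4, Mul(Rational(1, 2), Pow(b, -1))) = Mul(2, Pow(b, -1)))
r = Rational(23262278, 636797783339) (r = Pow(Add(27378, Add(Mul(2565, Rational(-1, 8931)), Mul(-23575, Rational(1, 7814)))), -1) = Pow(Add(27378, Add(Rational(-855, 2977), Rational(-23575, 7814))), -1) = Pow(Add(27378, Rational(-76863745, 23262278)), -1) = Pow(Rational(636797783339, 23262278), -1) = Rational(23262278, 636797783339) ≈ 3.6530e-5)
Add(Function('M')(Function('N')(Function('w')(1))), r) = Add(Mul(2, Pow(-1, -1)), Rational(23262278, 636797783339)) = Add(Mul(2, -1), Rational(23262278, 636797783339)) = Add(-2, Rational(23262278, 636797783339)) = Rational(-1273572304400, 636797783339)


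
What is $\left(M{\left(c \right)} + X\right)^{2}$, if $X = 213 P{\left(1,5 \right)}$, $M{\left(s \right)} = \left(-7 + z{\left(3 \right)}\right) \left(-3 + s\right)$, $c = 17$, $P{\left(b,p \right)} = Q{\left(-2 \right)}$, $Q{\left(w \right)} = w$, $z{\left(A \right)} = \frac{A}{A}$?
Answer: $260100$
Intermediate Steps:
$z{\left(A \right)} = 1$
$P{\left(b,p \right)} = -2$
$M{\left(s \right)} = 18 - 6 s$ ($M{\left(s \right)} = \left(-7 + 1\right) \left(-3 + s\right) = - 6 \left(-3 + s\right) = 18 - 6 s$)
$X = -426$ ($X = 213 \left(-2\right) = -426$)
$\left(M{\left(c \right)} + X\right)^{2} = \left(\left(18 - 102\right) - 426\right)^{2} = \left(-84 - 426\right)^{2} = \left(-510\right)^{2} = 260100$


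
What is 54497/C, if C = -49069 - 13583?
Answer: -54497/62652 ≈ -0.86984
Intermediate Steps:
C = -62652
54497/C = 54497/(-62652) = 54497*(-1/62652) = -54497/62652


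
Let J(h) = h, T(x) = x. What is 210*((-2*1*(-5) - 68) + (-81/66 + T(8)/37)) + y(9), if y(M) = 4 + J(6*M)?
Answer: -5020069/407 ≈ -12334.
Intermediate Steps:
y(M) = 4 + 6*M
210*((-2*1*(-5) - 68) + (-81/66 + T(8)/37)) + y(9) = 210*((-2*1*(-5) - 68) + (-81/66 + 8/37)) + (4 + 6*9) = 210*((-2*(-5) - 68) + (-81*1/66 + 8*(1/37))) + (4 + 54) = 210*((10 - 68) + (-27/22 + 8/37)) + 58 = 210*(-58 - 823/814) + 58 = 210*(-48035/814) + 58 = -5043675/407 + 58 = -5020069/407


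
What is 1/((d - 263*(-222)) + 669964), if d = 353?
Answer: 1/728703 ≈ 1.3723e-6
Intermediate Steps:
1/((d - 263*(-222)) + 669964) = 1/((353 - 263*(-222)) + 669964) = 1/((353 + 58386) + 669964) = 1/(58739 + 669964) = 1/728703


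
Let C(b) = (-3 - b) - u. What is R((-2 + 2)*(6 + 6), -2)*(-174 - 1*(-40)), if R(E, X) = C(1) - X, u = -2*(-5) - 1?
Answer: 1474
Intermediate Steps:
u = 9 (u = 10 - 1 = 9)
C(b) = -12 - b (C(b) = (-3 - b) - 1*9 = (-3 - b) - 9 = -12 - b)
R(E, X) = -13 - X (R(E, X) = (-12 - 1*1) - X = (-12 - 1) - X = -13 - X)
R((-2 + 2)*(6 + 6), -2)*(-174 - 1*(-40)) = (-13 - 1*(-2))*(-174 - 1*(-40)) = (-13 + 2)*(-174 + 40) = -11*(-134) = 1474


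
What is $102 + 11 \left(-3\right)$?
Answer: $69$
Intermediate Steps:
$102 + 11 \left(-3\right) = 102 - 33 = 69$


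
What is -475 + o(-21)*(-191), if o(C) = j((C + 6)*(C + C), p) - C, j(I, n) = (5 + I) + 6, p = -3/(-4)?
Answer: -126917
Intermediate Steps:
p = ¾ (p = -3*(-¼) = ¾ ≈ 0.75000)
j(I, n) = 11 + I
o(C) = 11 - C + 2*C*(6 + C) (o(C) = (11 + (C + 6)*(C + C)) - C = (11 + (6 + C)*(2*C)) - C = (11 + 2*C*(6 + C)) - C = 11 - C + 2*C*(6 + C))
-475 + o(-21)*(-191) = -475 + (11 - 1*(-21) + 2*(-21)*(6 - 21))*(-191) = -475 + (11 + 21 + 2*(-21)*(-15))*(-191) = -475 + (11 + 21 + 630)*(-191) = -475 + 662*(-191) = -475 - 126442 = -126917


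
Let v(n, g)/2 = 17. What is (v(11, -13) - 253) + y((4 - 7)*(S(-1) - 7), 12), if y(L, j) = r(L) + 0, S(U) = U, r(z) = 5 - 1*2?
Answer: -216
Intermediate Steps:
r(z) = 3 (r(z) = 5 - 2 = 3)
v(n, g) = 34 (v(n, g) = 2*17 = 34)
y(L, j) = 3 (y(L, j) = 3 + 0 = 3)
(v(11, -13) - 253) + y((4 - 7)*(S(-1) - 7), 12) = (34 - 253) + 3 = -219 + 3 = -216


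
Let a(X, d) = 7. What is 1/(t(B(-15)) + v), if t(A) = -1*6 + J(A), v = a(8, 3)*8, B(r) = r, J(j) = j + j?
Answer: 1/20 ≈ 0.050000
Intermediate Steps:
J(j) = 2*j
v = 56 (v = 7*8 = 56)
t(A) = -6 + 2*A (t(A) = -1*6 + 2*A = -6 + 2*A)
1/(t(B(-15)) + v) = 1/((-6 + 2*(-15)) + 56) = 1/((-6 - 30) + 56) = 1/(-36 + 56) = 1/20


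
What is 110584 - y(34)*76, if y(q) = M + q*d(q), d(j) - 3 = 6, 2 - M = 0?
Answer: 87176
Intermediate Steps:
M = 2 (M = 2 - 1*0 = 2 + 0 = 2)
d(j) = 9 (d(j) = 3 + 6 = 9)
y(q) = 2 + 9*q (y(q) = 2 + q*9 = 2 + 9*q)
110584 - y(34)*76 = 110584 - (2 + 9*34)*76 = 110584 - (2 + 306)*76 = 110584 - 308*76 = 110584 - 1*23408 = 110584 - 23408 = 87176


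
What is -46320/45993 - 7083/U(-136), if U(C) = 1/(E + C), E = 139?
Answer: -325783859/15331 ≈ -21250.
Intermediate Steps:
U(C) = 1/(139 + C)
-46320/45993 - 7083/U(-136) = -46320/45993 - 7083/(1/(139 - 136)) = -46320*1/45993 - 7083/(1/3) = -15440/15331 - 7083/⅓ = -15440/15331 - 7083*3 = -15440/15331 - 21249 = -325783859/15331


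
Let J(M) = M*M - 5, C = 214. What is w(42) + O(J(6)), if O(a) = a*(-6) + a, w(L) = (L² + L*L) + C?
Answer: 3587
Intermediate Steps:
J(M) = -5 + M² (J(M) = M² - 5 = -5 + M²)
w(L) = 214 + 2*L² (w(L) = (L² + L*L) + 214 = (L² + L²) + 214 = 2*L² + 214 = 214 + 2*L²)
O(a) = -5*a (O(a) = -6*a + a = -5*a)
w(42) + O(J(6)) = (214 + 2*42²) - 5*(-5 + 6²) = (214 + 2*1764) - 5*(-5 + 36) = (214 + 3528) - 5*31 = 3742 - 155 = 3587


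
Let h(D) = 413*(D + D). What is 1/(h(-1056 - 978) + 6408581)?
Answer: 1/4728497 ≈ 2.1148e-7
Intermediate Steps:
h(D) = 826*D (h(D) = 413*(2*D) = 826*D)
1/(h(-1056 - 978) + 6408581) = 1/(826*(-1056 - 978) + 6408581) = 1/(826*(-2034) + 6408581) = 1/(-1680084 + 6408581) = 1/4728497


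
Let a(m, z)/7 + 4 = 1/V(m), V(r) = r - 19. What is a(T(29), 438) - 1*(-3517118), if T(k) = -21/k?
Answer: 2011775277/572 ≈ 3.5171e+6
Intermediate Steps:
V(r) = -19 + r
a(m, z) = -28 + 7/(-19 + m)
a(T(29), 438) - 1*(-3517118) = 7*(77 - (-84)/29)/(-19 - 21/29) - 1*(-3517118) = 7*(77 - (-84)/29)/(-19 - 21*1/29) + 3517118 = 7*(77 - 4*(-21/29))/(-19 - 21/29) + 3517118 = 7*(77 + 84/29)/(-572/29) + 3517118 = 7*(-29/572)*(2317/29) + 3517118 = -16219/572 + 3517118 = 2011775277/572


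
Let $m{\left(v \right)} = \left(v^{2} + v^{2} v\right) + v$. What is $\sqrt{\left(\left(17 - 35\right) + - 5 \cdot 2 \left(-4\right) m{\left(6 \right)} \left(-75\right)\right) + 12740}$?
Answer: $i \sqrt{761278} \approx 872.51 i$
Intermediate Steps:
$m{\left(v \right)} = v + v^{2} + v^{3}$ ($m{\left(v \right)} = \left(v^{2} + v^{3}\right) + v = v + v^{2} + v^{3}$)
$\sqrt{\left(\left(17 - 35\right) + - 5 \cdot 2 \left(-4\right) m{\left(6 \right)} \left(-75\right)\right) + 12740} = \sqrt{\left(\left(17 - 35\right) + - 5 \cdot 2 \left(-4\right) 6 \left(1 + 6 + 6^{2}\right) \left(-75\right)\right) + 12740} = \sqrt{\left(\left(17 - 35\right) + \left(-5\right) \left(-8\right) 6 \left(1 + 6 + 36\right) \left(-75\right)\right) + 12740} = \sqrt{\left(-18 + 40 \cdot 6 \cdot 43 \left(-75\right)\right) + 12740} = \sqrt{\left(-18 + 40 \cdot 258 \left(-75\right)\right) + 12740} = \sqrt{\left(-18 + 10320 \left(-75\right)\right) + 12740} = \sqrt{\left(-18 - 774000\right) + 12740} = \sqrt{-774018 + 12740} = \sqrt{-761278} = i \sqrt{761278}$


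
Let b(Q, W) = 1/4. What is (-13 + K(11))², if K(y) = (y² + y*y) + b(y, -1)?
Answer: 840889/16 ≈ 52556.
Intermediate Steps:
b(Q, W) = ¼
K(y) = ¼ + 2*y² (K(y) = (y² + y*y) + ¼ = (y² + y²) + ¼ = 2*y² + ¼ = ¼ + 2*y²)
(-13 + K(11))² = (-13 + (¼ + 2*11²))² = (-13 + (¼ + 2*121))² = (-13 + (¼ + 242))² = (-13 + 969/4)² = (917/4)² = 840889/16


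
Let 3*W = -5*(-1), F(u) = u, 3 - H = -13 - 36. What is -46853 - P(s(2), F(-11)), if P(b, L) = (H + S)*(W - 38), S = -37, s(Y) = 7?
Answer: -46308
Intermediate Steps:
H = 52 (H = 3 - (-13 - 36) = 3 - 1*(-49) = 3 + 49 = 52)
W = 5/3 (W = (-5*(-1))/3 = (1/3)*5 = 5/3 ≈ 1.6667)
P(b, L) = -545 (P(b, L) = (52 - 37)*(5/3 - 38) = 15*(-109/3) = -545)
-46853 - P(s(2), F(-11)) = -46853 - 1*(-545) = -46853 + 545 = -46308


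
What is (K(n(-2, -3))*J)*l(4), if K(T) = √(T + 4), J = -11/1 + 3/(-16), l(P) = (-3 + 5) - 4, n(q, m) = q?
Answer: 179*√2/8 ≈ 31.643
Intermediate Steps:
l(P) = -2 (l(P) = 2 - 4 = -2)
J = -179/16 (J = -11*1 + 3*(-1/16) = -11 - 3/16 = -179/16 ≈ -11.188)
K(T) = √(4 + T)
(K(n(-2, -3))*J)*l(4) = (√(4 - 2)*(-179/16))*(-2) = (√2*(-179/16))*(-2) = -179*√2/16*(-2) = 179*√2/8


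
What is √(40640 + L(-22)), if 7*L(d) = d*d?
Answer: 2*√498687/7 ≈ 201.77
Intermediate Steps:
L(d) = d²/7 (L(d) = (d*d)/7 = d²/7)
√(40640 + L(-22)) = √(40640 + (⅐)*(-22)²) = √(40640 + (⅐)*484) = √(40640 + 484/7) = √(284964/7) = 2*√498687/7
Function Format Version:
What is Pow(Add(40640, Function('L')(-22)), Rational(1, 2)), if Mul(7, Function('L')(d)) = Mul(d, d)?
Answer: Mul(Rational(2, 7), Pow(498687, Rational(1, 2))) ≈ 201.77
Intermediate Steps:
Function('L')(d) = Mul(Rational(1, 7), Pow(d, 2)) (Function('L')(d) = Mul(Rational(1, 7), Mul(d, d)) = Mul(Rational(1, 7), Pow(d, 2)))
Pow(Add(40640, Function('L')(-22)), Rational(1, 2)) = Pow(Add(40640, Mul(Rational(1, 7), Pow(-22, 2))), Rational(1, 2)) = Pow(Add(40640, Mul(Rational(1, 7), 484)), Rational(1, 2)) = Pow(Add(40640, Rational(484, 7)), Rational(1, 2)) = Pow(Rational(284964, 7), Rational(1, 2)) = Mul(Rational(2, 7), Pow(498687, Rational(1, 2)))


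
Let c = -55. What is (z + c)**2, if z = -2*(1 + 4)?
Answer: 4225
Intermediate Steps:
z = -10 (z = -2*5 = -10)
(z + c)**2 = (-10 - 55)**2 = (-65)**2 = 4225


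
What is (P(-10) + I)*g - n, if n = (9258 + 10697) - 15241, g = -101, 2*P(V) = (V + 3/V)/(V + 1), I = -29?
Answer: -331703/180 ≈ -1842.8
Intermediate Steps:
P(V) = (V + 3/V)/(2*(1 + V)) (P(V) = ((V + 3/V)/(V + 1))/2 = ((V + 3/V)/(1 + V))/2 = (V + 3/V)/(2*(1 + V)))
n = 4714 (n = 19955 - 15241 = 4714)
(P(-10) + I)*g - n = ((½)*(3 + (-10)²)/(-10*(1 - 10)) - 29)*(-101) - 1*4714 = ((½)*(-⅒)*(3 + 100)/(-9) - 29)*(-101) - 4714 = ((½)*(-⅒)*(-⅑)*103 - 29)*(-101) - 4714 = (103/180 - 29)*(-101) - 4714 = -5117/180*(-101) - 4714 = 516817/180 - 4714 = -331703/180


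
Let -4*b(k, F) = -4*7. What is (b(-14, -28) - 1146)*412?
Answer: -469268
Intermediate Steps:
b(k, F) = 7 (b(k, F) = -(-1)*7 = -¼*(-28) = 7)
(b(-14, -28) - 1146)*412 = (7 - 1146)*412 = -1139*412 = -469268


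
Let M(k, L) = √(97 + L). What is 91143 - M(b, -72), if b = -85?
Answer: 91138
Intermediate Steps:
91143 - M(b, -72) = 91143 - √(97 - 72) = 91143 - √25 = 91143 - 1*5 = 91143 - 5 = 91138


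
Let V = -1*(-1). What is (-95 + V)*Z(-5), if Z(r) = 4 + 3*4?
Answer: -1504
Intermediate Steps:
Z(r) = 16 (Z(r) = 4 + 12 = 16)
V = 1
(-95 + V)*Z(-5) = (-95 + 1)*16 = -94*16 = -1504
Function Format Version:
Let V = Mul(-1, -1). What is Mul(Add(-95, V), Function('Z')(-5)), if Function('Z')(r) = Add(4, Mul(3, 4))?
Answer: -1504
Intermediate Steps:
Function('Z')(r) = 16 (Function('Z')(r) = Add(4, 12) = 16)
V = 1
Mul(Add(-95, V), Function('Z')(-5)) = Mul(Add(-95, 1), 16) = Mul(-94, 16) = -1504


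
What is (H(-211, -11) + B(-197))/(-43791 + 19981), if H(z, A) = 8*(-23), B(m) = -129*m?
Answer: -25229/23810 ≈ -1.0596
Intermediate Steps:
H(z, A) = -184
(H(-211, -11) + B(-197))/(-43791 + 19981) = (-184 - 129*(-197))/(-43791 + 19981) = (-184 + 25413)/(-23810) = 25229*(-1/23810) = -25229/23810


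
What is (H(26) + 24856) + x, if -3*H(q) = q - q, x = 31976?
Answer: 56832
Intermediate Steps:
H(q) = 0 (H(q) = -(q - q)/3 = -1/3*0 = 0)
(H(26) + 24856) + x = (0 + 24856) + 31976 = 24856 + 31976 = 56832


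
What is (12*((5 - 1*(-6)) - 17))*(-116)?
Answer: 8352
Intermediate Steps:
(12*((5 - 1*(-6)) - 17))*(-116) = (12*((5 + 6) - 17))*(-116) = (12*(11 - 17))*(-116) = (12*(-6))*(-116) = -72*(-116) = 8352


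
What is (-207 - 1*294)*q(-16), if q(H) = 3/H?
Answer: 1503/16 ≈ 93.938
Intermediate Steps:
(-207 - 1*294)*q(-16) = (-207 - 1*294)*(3/(-16)) = (-207 - 294)*(3*(-1/16)) = -501*(-3/16) = 1503/16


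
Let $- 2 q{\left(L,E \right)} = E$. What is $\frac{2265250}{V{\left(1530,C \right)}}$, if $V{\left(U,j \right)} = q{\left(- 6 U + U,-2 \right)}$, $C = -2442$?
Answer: $2265250$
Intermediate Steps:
$q{\left(L,E \right)} = - \frac{E}{2}$
$V{\left(U,j \right)} = 1$ ($V{\left(U,j \right)} = \left(- \frac{1}{2}\right) \left(-2\right) = 1$)
$\frac{2265250}{V{\left(1530,C \right)}} = \frac{2265250}{1} = 2265250 \cdot 1 = 2265250$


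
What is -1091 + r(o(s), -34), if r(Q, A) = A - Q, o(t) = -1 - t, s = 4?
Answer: -1120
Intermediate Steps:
-1091 + r(o(s), -34) = -1091 + (-34 - (-1 - 1*4)) = -1091 + (-34 - (-1 - 4)) = -1091 + (-34 - 1*(-5)) = -1091 + (-34 + 5) = -1091 - 29 = -1120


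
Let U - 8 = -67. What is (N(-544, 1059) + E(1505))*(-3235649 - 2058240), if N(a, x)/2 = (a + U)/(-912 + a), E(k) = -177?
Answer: 678957145917/728 ≈ 9.3263e+8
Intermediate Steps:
U = -59 (U = 8 - 67 = -59)
N(a, x) = 2*(-59 + a)/(-912 + a) (N(a, x) = 2*((a - 59)/(-912 + a)) = 2*((-59 + a)/(-912 + a)) = 2*(-59 + a)/(-912 + a))
(N(-544, 1059) + E(1505))*(-3235649 - 2058240) = (2*(-59 - 544)/(-912 - 544) - 177)*(-3235649 - 2058240) = (2*(-603)/(-1456) - 177)*(-5293889) = (2*(-1/1456)*(-603) - 177)*(-5293889) = (603/728 - 177)*(-5293889) = -128253/728*(-5293889) = 678957145917/728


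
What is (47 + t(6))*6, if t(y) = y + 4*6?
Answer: 462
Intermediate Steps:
t(y) = 24 + y (t(y) = y + 24 = 24 + y)
(47 + t(6))*6 = (47 + (24 + 6))*6 = (47 + 30)*6 = 77*6 = 462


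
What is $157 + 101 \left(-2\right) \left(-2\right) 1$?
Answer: $561$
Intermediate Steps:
$157 + 101 \left(-2\right) \left(-2\right) 1 = 157 + 101 \cdot 4 \cdot 1 = 157 + 101 \cdot 4 = 157 + 404 = 561$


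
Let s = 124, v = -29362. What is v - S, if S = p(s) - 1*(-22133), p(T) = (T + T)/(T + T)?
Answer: -51496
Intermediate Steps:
p(T) = 1 (p(T) = (2*T)/((2*T)) = (2*T)*(1/(2*T)) = 1)
S = 22134 (S = 1 - 1*(-22133) = 1 + 22133 = 22134)
v - S = -29362 - 1*22134 = -29362 - 22134 = -51496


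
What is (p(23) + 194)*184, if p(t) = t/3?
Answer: 111320/3 ≈ 37107.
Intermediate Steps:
p(t) = t/3 (p(t) = t*(⅓) = t/3)
(p(23) + 194)*184 = ((⅓)*23 + 194)*184 = (23/3 + 194)*184 = (605/3)*184 = 111320/3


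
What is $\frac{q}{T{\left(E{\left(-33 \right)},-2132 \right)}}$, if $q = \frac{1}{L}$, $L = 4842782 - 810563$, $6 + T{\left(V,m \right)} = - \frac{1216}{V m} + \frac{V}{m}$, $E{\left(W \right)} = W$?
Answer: $- \frac{23452}{567552297199} \approx -4.1321 \cdot 10^{-8}$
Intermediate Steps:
$T{\left(V,m \right)} = -6 + \frac{V}{m} - \frac{1216}{V m}$ ($T{\left(V,m \right)} = -6 + \left(- \frac{1216}{V m} + \frac{V}{m}\right) = -6 + \left(\frac{V}{m} - \frac{1216}{V m}\right) = -6 + \frac{V}{m} - \frac{1216}{V m}$)
$L = 4032219$ ($L = 4842782 - 810563 = 4032219$)
$q = \frac{1}{4032219} \approx 2.48 \cdot 10^{-7}$
$\frac{q}{T{\left(E{\left(-33 \right)},-2132 \right)}} = \frac{1}{4032219 \left(-6 - \frac{33}{-2132} - \frac{1216}{\left(-33\right) \left(-2132\right)}\right)} = \frac{1}{4032219 \left(-6 - - \frac{33}{2132} - \left(- \frac{1216}{33}\right) \left(- \frac{1}{2132}\right)\right)} = \frac{1}{4032219 \left(-6 + \frac{33}{2132} - \frac{304}{17589}\right)} = \frac{1}{4032219 \left(- \frac{422263}{70356}\right)} = \frac{1}{4032219} \left(- \frac{70356}{422263}\right) = - \frac{23452}{567552297199}$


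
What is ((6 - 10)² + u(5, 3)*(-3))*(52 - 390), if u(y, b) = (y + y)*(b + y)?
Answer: 75712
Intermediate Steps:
u(y, b) = 2*y*(b + y) (u(y, b) = (2*y)*(b + y) = 2*y*(b + y))
((6 - 10)² + u(5, 3)*(-3))*(52 - 390) = ((6 - 10)² + (2*5*(3 + 5))*(-3))*(52 - 390) = ((-4)² + (2*5*8)*(-3))*(-338) = (16 + 80*(-3))*(-338) = (16 - 240)*(-338) = -224*(-338) = 75712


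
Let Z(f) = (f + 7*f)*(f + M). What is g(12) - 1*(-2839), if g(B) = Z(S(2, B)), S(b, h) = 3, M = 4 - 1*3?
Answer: 2935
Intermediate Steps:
M = 1 (M = 4 - 3 = 1)
Z(f) = 8*f*(1 + f) (Z(f) = (f + 7*f)*(f + 1) = (8*f)*(1 + f) = 8*f*(1 + f))
g(B) = 96 (g(B) = 8*3*(1 + 3) = 8*3*4 = 96)
g(12) - 1*(-2839) = 96 - 1*(-2839) = 96 + 2839 = 2935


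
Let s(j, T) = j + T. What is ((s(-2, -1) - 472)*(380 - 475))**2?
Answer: 2036265625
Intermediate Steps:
s(j, T) = T + j
((s(-2, -1) - 472)*(380 - 475))**2 = (((-1 - 2) - 472)*(380 - 475))**2 = ((-3 - 472)*(-95))**2 = (-475*(-95))**2 = 45125**2 = 2036265625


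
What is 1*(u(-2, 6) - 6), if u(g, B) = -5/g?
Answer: -7/2 ≈ -3.5000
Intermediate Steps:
1*(u(-2, 6) - 6) = 1*(-5/(-2) - 6) = 1*(-5*(-1/2) - 6) = 1*(5/2 - 6) = 1*(-7/2) = -7/2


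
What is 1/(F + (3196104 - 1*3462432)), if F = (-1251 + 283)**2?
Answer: 1/670696 ≈ 1.4910e-6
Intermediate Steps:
F = 937024 (F = (-968)**2 = 937024)
1/(F + (3196104 - 1*3462432)) = 1/(937024 + (3196104 - 1*3462432)) = 1/(937024 + (3196104 - 3462432)) = 1/(937024 - 266328) = 1/670696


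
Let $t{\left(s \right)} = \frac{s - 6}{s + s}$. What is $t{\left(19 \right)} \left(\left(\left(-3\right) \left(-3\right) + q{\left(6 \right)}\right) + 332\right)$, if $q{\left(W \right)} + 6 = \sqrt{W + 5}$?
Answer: $\frac{4355}{38} + \frac{13 \sqrt{11}}{38} \approx 115.74$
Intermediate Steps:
$q{\left(W \right)} = -6 + \sqrt{5 + W}$ ($q{\left(W \right)} = -6 + \sqrt{W + 5} = -6 + \sqrt{5 + W}$)
$t{\left(s \right)} = \frac{-6 + s}{2 s}$
$t{\left(19 \right)} \left(\left(\left(-3\right) \left(-3\right) + q{\left(6 \right)}\right) + 332\right) = \frac{-6 + 19}{2 \cdot 19} \left(\left(\left(-3\right) \left(-3\right) - \left(6 - \sqrt{5 + 6}\right)\right) + 332\right) = \frac{1}{2} \cdot \frac{1}{19} \cdot 13 \left(\left(9 - \left(6 - \sqrt{11}\right)\right) + 332\right) = \frac{13 \left(\left(3 + \sqrt{11}\right) + 332\right)}{38} = \frac{13 \left(335 + \sqrt{11}\right)}{38} = \frac{4355}{38} + \frac{13 \sqrt{11}}{38}$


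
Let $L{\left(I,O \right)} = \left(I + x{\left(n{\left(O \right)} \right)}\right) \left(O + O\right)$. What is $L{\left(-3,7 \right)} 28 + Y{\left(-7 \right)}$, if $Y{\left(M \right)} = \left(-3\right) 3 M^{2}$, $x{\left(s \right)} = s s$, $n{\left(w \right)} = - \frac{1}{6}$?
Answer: $- \frac{14455}{9} \approx -1606.1$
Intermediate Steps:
$n{\left(w \right)} = - \frac{1}{6}$ ($n{\left(w \right)} = \left(-1\right) \frac{1}{6} = - \frac{1}{6}$)
$x{\left(s \right)} = s^{2}$
$L{\left(I,O \right)} = 2 O \left(\frac{1}{36} + I\right)$ ($L{\left(I,O \right)} = \left(I + \left(- \frac{1}{6}\right)^{2}\right) \left(O + O\right) = \left(I + \frac{1}{36}\right) 2 O = \left(\frac{1}{36} + I\right) 2 O = 2 O \left(\frac{1}{36} + I\right)$)
$Y{\left(M \right)} = - 9 M^{2}$
$L{\left(-3,7 \right)} 28 + Y{\left(-7 \right)} = \frac{1}{18} \cdot 7 \left(1 + 36 \left(-3\right)\right) 28 - 9 \left(-7\right)^{2} = \frac{1}{18} \cdot 7 \left(1 - 108\right) 28 - 441 = \frac{1}{18} \cdot 7 \left(-107\right) 28 - 441 = \left(- \frac{749}{18}\right) 28 - 441 = - \frac{10486}{9} - 441 = - \frac{14455}{9}$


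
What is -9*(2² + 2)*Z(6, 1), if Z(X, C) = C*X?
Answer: -324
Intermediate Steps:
-9*(2² + 2)*Z(6, 1) = -9*(2² + 2)*1*6 = -9*(4 + 2)*6 = -54*6 = -9*36 = -324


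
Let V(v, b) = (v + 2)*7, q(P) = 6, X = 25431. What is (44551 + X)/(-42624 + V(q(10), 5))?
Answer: -34991/21284 ≈ -1.6440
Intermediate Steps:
V(v, b) = 14 + 7*v (V(v, b) = (2 + v)*7 = 14 + 7*v)
(44551 + X)/(-42624 + V(q(10), 5)) = (44551 + 25431)/(-42624 + (14 + 7*6)) = 69982/(-42624 + (14 + 42)) = 69982/(-42624 + 56) = 69982/(-42568) = 69982*(-1/42568) = -34991/21284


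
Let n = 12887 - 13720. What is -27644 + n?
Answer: -28477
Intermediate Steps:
n = -833
-27644 + n = -27644 - 833 = -28477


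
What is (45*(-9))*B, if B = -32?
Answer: 12960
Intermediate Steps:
(45*(-9))*B = (45*(-9))*(-32) = -405*(-32) = 12960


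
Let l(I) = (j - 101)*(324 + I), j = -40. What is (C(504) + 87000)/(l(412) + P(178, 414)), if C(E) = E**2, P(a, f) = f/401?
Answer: -22791236/6935627 ≈ -3.2861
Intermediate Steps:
P(a, f) = f/401 (P(a, f) = f*(1/401) = f/401)
l(I) = -45684 - 141*I (l(I) = (-40 - 101)*(324 + I) = -141*(324 + I) = -45684 - 141*I)
(C(504) + 87000)/(l(412) + P(178, 414)) = (504**2 + 87000)/((-45684 - 141*412) + (1/401)*414) = (254016 + 87000)/((-45684 - 58092) + 414/401) = 341016/(-103776 + 414/401) = 341016/(-41613762/401) = 341016*(-401/41613762) = -22791236/6935627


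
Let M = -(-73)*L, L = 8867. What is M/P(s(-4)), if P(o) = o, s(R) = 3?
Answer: 647291/3 ≈ 2.1576e+5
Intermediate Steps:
M = 647291 (M = -(-73)*8867 = -1*(-647291) = 647291)
M/P(s(-4)) = 647291/3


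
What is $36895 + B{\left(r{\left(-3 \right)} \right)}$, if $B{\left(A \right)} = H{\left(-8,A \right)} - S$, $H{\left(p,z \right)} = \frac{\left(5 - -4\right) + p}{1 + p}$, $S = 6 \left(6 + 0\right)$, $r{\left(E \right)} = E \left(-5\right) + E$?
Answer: $\frac{258012}{7} \approx 36859.0$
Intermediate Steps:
$r{\left(E \right)} = - 4 E$ ($r{\left(E \right)} = - 5 E + E = - 4 E$)
$S = 36$ ($S = 6 \cdot 6 = 36$)
$H{\left(p,z \right)} = \frac{9 + p}{1 + p}$ ($H{\left(p,z \right)} = \frac{\left(5 + 4\right) + p}{1 + p} = \frac{9 + p}{1 + p}$)
$B{\left(A \right)} = - \frac{253}{7}$ ($B{\left(A \right)} = \frac{9 - 8}{1 - 8} - 36 = \frac{1}{-7} \cdot 1 - 36 = \left(- \frac{1}{7}\right) 1 - 36 = - \frac{1}{7} - 36 = - \frac{253}{7}$)
$36895 + B{\left(r{\left(-3 \right)} \right)} = 36895 - \frac{253}{7} = \frac{258012}{7}$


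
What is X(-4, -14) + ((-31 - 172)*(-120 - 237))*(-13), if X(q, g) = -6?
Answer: -942129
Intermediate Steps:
X(-4, -14) + ((-31 - 172)*(-120 - 237))*(-13) = -6 + ((-31 - 172)*(-120 - 237))*(-13) = -6 - 203*(-357)*(-13) = -6 + 72471*(-13) = -6 - 942123 = -942129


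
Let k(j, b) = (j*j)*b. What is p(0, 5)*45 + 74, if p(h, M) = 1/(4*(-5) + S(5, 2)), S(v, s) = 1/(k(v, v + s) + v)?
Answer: 258226/3599 ≈ 71.749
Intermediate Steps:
k(j, b) = b*j² (k(j, b) = j²*b = b*j²)
S(v, s) = 1/(v + v²*(s + v)) (S(v, s) = 1/((v + s)*v² + v) = 1/((s + v)*v² + v) = 1/(v²*(s + v) + v) = 1/(v + v²*(s + v)))
p(h, M) = -180/3599 (p(h, M) = 1/(4*(-5) + 1/(5*(1 + 5*(2 + 5)))) = 1/(-20 + 1/(5*(1 + 5*7))) = 1/(-20 + 1/(5*(1 + 35))) = 1/(-20 + (⅕)/36) = 1/(-20 + (⅕)*(1/36)) = 1/(-20 + 1/180) = 1/(-3599/180) = -180/3599)
p(0, 5)*45 + 74 = -180/3599*45 + 74 = -8100/3599 + 74 = 258226/3599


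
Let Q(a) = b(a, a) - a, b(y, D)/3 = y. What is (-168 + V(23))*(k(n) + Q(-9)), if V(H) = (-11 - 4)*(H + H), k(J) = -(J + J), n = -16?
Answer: -12012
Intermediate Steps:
b(y, D) = 3*y
k(J) = -2*J
Q(a) = 2*a (Q(a) = 3*a - a = 2*a)
V(H) = -30*H
(-168 + V(23))*(k(n) + Q(-9)) = (-168 - 30*23)*(-2*(-16) + 2*(-9)) = (-168 - 690)*(32 - 18) = -858*14 = -12012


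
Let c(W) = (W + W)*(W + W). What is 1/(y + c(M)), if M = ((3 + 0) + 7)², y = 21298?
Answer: 1/61298 ≈ 1.6314e-5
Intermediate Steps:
M = 100 (M = (3 + 7)² = 10² = 100)
c(W) = 4*W² (c(W) = (2*W)*(2*W) = 4*W²)
1/(y + c(M)) = 1/(21298 + 4*100²) = 1/(21298 + 4*10000) = 1/(21298 + 40000) = 1/61298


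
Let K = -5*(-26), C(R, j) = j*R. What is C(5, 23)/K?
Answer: 23/26 ≈ 0.88461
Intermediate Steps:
C(R, j) = R*j
K = 130
C(5, 23)/K = (5*23)/130 = 115*(1/130) = 23/26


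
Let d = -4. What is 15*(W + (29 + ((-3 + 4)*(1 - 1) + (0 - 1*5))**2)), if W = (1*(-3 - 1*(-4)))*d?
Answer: 750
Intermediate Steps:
W = -4 (W = (1*(-3 - 1*(-4)))*(-4) = (1*(-3 + 4))*(-4) = (1*1)*(-4) = 1*(-4) = -4)
15*(W + (29 + ((-3 + 4)*(1 - 1) + (0 - 1*5))**2)) = 15*(-4 + (29 + ((-3 + 4)*(1 - 1) + (0 - 1*5))**2)) = 15*(-4 + (29 + (1*0 + (0 - 5))**2)) = 15*(-4 + (29 + (0 - 5)**2)) = 15*(-4 + (29 + (-5)**2)) = 15*(-4 + (29 + 25)) = 15*(-4 + 54) = 15*50 = 750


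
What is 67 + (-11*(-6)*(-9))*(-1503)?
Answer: 892849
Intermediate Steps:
67 + (-11*(-6)*(-9))*(-1503) = 67 + (66*(-9))*(-1503) = 67 - 594*(-1503) = 67 + 892782 = 892849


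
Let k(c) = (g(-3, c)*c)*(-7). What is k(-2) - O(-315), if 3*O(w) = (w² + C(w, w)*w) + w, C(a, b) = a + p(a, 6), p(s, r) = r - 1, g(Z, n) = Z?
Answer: -65562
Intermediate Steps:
p(s, r) = -1 + r
C(a, b) = 5 + a (C(a, b) = a + (-1 + 6) = a + 5 = 5 + a)
O(w) = w/3 + w²/3 + w*(5 + w)/3 (O(w) = ((w² + (5 + w)*w) + w)/3 = ((w² + w*(5 + w)) + w)/3 = (w + w² + w*(5 + w))/3 = w/3 + w²/3 + w*(5 + w)/3)
k(c) = 21*c (k(c) = -3*c*(-7) = 21*c)
k(-2) - O(-315) = 21*(-2) - 2*(-315)*(3 - 315)/3 = -42 - 2*(-315)*(-312)/3 = -42 - 1*65520 = -42 - 65520 = -65562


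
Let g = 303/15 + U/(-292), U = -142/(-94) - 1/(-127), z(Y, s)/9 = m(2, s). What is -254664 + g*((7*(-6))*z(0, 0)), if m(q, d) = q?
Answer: -588095205732/2178685 ≈ -2.6993e+5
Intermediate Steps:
z(Y, s) = 18 (z(Y, s) = 9*2 = 18)
U = 9064/5969 (U = -142*(-1/94) - 1*(-1/127) = 71/47 + 1/127 = 9064/5969 ≈ 1.5185)
g = 43998107/2178685 (g = 303/15 + (9064/5969)/(-292) = 303*(1/15) + (9064/5969)*(-1/292) = 101/5 - 2266/435737 = 43998107/2178685 ≈ 20.195)
-254664 + g*((7*(-6))*z(0, 0)) = -254664 + 43998107*((7*(-6))*18)/2178685 = -254664 + 43998107*(-42*18)/2178685 = -254664 + (43998107/2178685)*(-756) = -254664 - 33262568892/2178685 = -588095205732/2178685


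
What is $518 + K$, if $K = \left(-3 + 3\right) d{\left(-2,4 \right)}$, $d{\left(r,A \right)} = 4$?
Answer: $518$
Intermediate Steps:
$K = 0$ ($K = \left(-3 + 3\right) 4 = 0 \cdot 4 = 0$)
$518 + K = 518 + 0 = 518$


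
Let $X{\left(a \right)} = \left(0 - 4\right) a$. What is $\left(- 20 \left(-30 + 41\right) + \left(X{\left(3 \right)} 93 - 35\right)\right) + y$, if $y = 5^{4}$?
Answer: $-746$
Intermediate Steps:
$y = 625$
$X{\left(a \right)} = - 4 a$
$\left(- 20 \left(-30 + 41\right) + \left(X{\left(3 \right)} 93 - 35\right)\right) + y = \left(- 20 \left(-30 + 41\right) + \left(\left(-4\right) 3 \cdot 93 - 35\right)\right) + 625 = \left(\left(-20\right) 11 - 1151\right) + 625 = \left(-220 - 1151\right) + 625 = -1371 + 625 = -746$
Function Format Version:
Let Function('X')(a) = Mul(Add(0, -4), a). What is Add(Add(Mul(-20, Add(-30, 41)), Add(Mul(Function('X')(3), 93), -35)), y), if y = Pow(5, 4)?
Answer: -746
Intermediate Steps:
y = 625
Function('X')(a) = Mul(-4, a)
Add(Add(Mul(-20, Add(-30, 41)), Add(Mul(Function('X')(3), 93), -35)), y) = Add(Add(Mul(-20, Add(-30, 41)), Add(Mul(Mul(-4, 3), 93), -35)), 625) = Add(Add(Mul(-20, 11), Add(Mul(-12, 93), -35)), 625) = Add(Add(-220, Add(-1116, -35)), 625) = Add(Add(-220, -1151), 625) = Add(-1371, 625) = -746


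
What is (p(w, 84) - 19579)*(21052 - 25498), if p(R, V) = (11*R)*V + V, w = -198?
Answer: 900079362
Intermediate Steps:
p(R, V) = V + 11*R*V (p(R, V) = 11*R*V + V = V + 11*R*V)
(p(w, 84) - 19579)*(21052 - 25498) = (84*(1 + 11*(-198)) - 19579)*(21052 - 25498) = (84*(1 - 2178) - 19579)*(-4446) = (84*(-2177) - 19579)*(-4446) = (-182868 - 19579)*(-4446) = -202447*(-4446) = 900079362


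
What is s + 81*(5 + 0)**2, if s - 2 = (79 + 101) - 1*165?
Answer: 2042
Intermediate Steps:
s = 17 (s = 2 + ((79 + 101) - 1*165) = 2 + (180 - 165) = 2 + 15 = 17)
s + 81*(5 + 0)**2 = 17 + 81*(5 + 0)**2 = 17 + 81*5**2 = 17 + 81*25 = 17 + 2025 = 2042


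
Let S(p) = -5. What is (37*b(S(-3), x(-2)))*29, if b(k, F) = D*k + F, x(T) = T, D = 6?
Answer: -34336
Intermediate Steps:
b(k, F) = F + 6*k (b(k, F) = 6*k + F = F + 6*k)
(37*b(S(-3), x(-2)))*29 = (37*(-2 + 6*(-5)))*29 = (37*(-2 - 30))*29 = (37*(-32))*29 = -1184*29 = -34336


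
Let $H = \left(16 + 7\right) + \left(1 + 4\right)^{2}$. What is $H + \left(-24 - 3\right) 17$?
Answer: $-411$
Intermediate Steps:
$H = 48$ ($H = 23 + 5^{2} = 23 + 25 = 48$)
$H + \left(-24 - 3\right) 17 = 48 + \left(-24 - 3\right) 17 = 48 - 459 = -411$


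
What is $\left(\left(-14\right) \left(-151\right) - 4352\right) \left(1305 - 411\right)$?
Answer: $-2000772$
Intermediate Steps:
$\left(\left(-14\right) \left(-151\right) - 4352\right) \left(1305 - 411\right) = \left(2114 - 4352\right) 894 = \left(-2238\right) 894 = -2000772$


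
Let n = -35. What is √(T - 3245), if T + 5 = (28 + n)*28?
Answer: I*√3446 ≈ 58.703*I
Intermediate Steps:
T = -201 (T = -5 + (28 - 35)*28 = -5 - 7*28 = -5 - 196 = -201)
√(T - 3245) = √(-201 - 3245) = √(-3446) = I*√3446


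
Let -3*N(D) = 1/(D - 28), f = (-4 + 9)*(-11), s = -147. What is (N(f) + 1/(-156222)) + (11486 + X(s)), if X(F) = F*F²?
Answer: -41039217995771/12966426 ≈ -3.1650e+6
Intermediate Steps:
f = -55 (f = 5*(-11) = -55)
N(D) = -1/(3*(-28 + D)) (N(D) = -1/(3*(D - 28)) = -1/(3*(-28 + D)))
X(F) = F³
(N(f) + 1/(-156222)) + (11486 + X(s)) = (-1/(-84 + 3*(-55)) + 1/(-156222)) + (11486 + (-147)³) = (-1/(-84 - 165) - 1/156222) + (11486 - 3176523) = (-1/(-249) - 1/156222) - 3165037 = (-1*(-1/249) - 1/156222) - 3165037 = (1/249 - 1/156222) - 3165037 = 51991/12966426 - 3165037 = -41039217995771/12966426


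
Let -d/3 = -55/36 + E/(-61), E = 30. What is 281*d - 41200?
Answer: -28912165/732 ≈ -39498.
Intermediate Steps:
d = 4435/732 (d = -3*(-55/36 + 30/(-61)) = -3*(-55*1/36 + 30*(-1/61)) = -3*(-55/36 - 30/61) = -3*(-4435/2196) = 4435/732 ≈ 6.0587)
281*d - 41200 = 281*(4435/732) - 41200 = 1246235/732 - 41200 = -28912165/732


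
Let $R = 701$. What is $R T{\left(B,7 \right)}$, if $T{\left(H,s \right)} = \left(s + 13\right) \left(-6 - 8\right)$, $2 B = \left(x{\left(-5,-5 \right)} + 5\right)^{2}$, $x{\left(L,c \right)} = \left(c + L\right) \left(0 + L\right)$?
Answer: $-196280$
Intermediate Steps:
$x{\left(L,c \right)} = L \left(L + c\right)$ ($x{\left(L,c \right)} = \left(L + c\right) L = L \left(L + c\right)$)
$B = \frac{3025}{2}$ ($B = \frac{\left(- 5 \left(-5 - 5\right) + 5\right)^{2}}{2} = \frac{\left(\left(-5\right) \left(-10\right) + 5\right)^{2}}{2} = \frac{\left(50 + 5\right)^{2}}{2} = \frac{55^{2}}{2} = \frac{1}{2} \cdot 3025 = \frac{3025}{2} \approx 1512.5$)
$T{\left(H,s \right)} = -182 - 14 s$ ($T{\left(H,s \right)} = \left(13 + s\right) \left(-14\right) = -182 - 14 s$)
$R T{\left(B,7 \right)} = 701 \left(-182 - 98\right) = 701 \left(-280\right) = -196280$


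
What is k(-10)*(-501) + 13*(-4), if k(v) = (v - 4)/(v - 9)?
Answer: -8002/19 ≈ -421.16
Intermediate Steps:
k(v) = (-4 + v)/(-9 + v)
k(-10)*(-501) + 13*(-4) = ((-4 - 10)/(-9 - 10))*(-501) + 13*(-4) = (-14/(-19))*(-501) - 52 = -1/19*(-14)*(-501) - 52 = (14/19)*(-501) - 52 = -7014/19 - 52 = -8002/19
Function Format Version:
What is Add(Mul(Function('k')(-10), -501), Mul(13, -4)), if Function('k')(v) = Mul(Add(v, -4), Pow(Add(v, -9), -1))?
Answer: Rational(-8002, 19) ≈ -421.16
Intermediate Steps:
Function('k')(v) = Mul(Pow(Add(-9, v), -1), Add(-4, v)) (Function('k')(v) = Mul(Add(-4, v), Pow(Add(-9, v), -1)) = Mul(Pow(Add(-9, v), -1), Add(-4, v)))
Add(Mul(Function('k')(-10), -501), Mul(13, -4)) = Add(Mul(Mul(Pow(Add(-9, -10), -1), Add(-4, -10)), -501), Mul(13, -4)) = Add(Mul(Mul(Pow(-19, -1), -14), -501), -52) = Add(Mul(Mul(Rational(-1, 19), -14), -501), -52) = Add(Mul(Rational(14, 19), -501), -52) = Add(Rational(-7014, 19), -52) = Rational(-8002, 19)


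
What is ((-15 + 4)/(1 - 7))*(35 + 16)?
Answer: 187/2 ≈ 93.500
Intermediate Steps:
((-15 + 4)/(1 - 7))*(35 + 16) = -11/(-6)*51 = -11*(-1/6)*51 = (11/6)*51 = 187/2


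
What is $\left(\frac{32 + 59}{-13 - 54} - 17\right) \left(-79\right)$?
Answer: $\frac{97170}{67} \approx 1450.3$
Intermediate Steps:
$\left(\frac{32 + 59}{-13 - 54} - 17\right) \left(-79\right) = \left(\frac{91}{-67} - 17\right) \left(-79\right) = \left(91 \left(- \frac{1}{67}\right) - 17\right) \left(-79\right) = \left(- \frac{91}{67} - 17\right) \left(-79\right) = \left(- \frac{1230}{67}\right) \left(-79\right) = \frac{97170}{67}$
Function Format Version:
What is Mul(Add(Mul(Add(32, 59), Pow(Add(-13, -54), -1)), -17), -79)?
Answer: Rational(97170, 67) ≈ 1450.3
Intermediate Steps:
Mul(Add(Mul(Add(32, 59), Pow(Add(-13, -54), -1)), -17), -79) = Mul(Add(Mul(91, Pow(-67, -1)), -17), -79) = Mul(Add(Mul(91, Rational(-1, 67)), -17), -79) = Mul(Add(Rational(-91, 67), -17), -79) = Mul(Rational(-1230, 67), -79) = Rational(97170, 67)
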